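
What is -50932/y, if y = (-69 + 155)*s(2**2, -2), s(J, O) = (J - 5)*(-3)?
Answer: -25466/129 ≈ -197.41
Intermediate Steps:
s(J, O) = 15 - 3*J (s(J, O) = (-5 + J)*(-3) = 15 - 3*J)
y = 258 (y = (-69 + 155)*(15 - 3*2**2) = 86*(15 - 3*4) = 86*(15 - 12) = 86*3 = 258)
-50932/y = -50932/258 = -50932*1/258 = -25466/129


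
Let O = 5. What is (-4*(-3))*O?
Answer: 60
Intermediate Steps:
(-4*(-3))*O = -4*(-3)*5 = 12*5 = 60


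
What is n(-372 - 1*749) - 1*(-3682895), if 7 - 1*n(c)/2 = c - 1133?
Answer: 3687417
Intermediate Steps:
n(c) = 2280 - 2*c (n(c) = 14 - 2*(c - 1133) = 14 - 2*(-1133 + c) = 14 + (2266 - 2*c) = 2280 - 2*c)
n(-372 - 1*749) - 1*(-3682895) = (2280 - 2*(-372 - 1*749)) - 1*(-3682895) = (2280 - 2*(-372 - 749)) + 3682895 = (2280 - 2*(-1121)) + 3682895 = (2280 + 2242) + 3682895 = 4522 + 3682895 = 3687417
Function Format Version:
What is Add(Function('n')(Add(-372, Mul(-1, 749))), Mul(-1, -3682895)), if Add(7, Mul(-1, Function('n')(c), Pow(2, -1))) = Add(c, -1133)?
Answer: 3687417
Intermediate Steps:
Function('n')(c) = Add(2280, Mul(-2, c)) (Function('n')(c) = Add(14, Mul(-2, Add(c, -1133))) = Add(14, Mul(-2, Add(-1133, c))) = Add(14, Add(2266, Mul(-2, c))) = Add(2280, Mul(-2, c)))
Add(Function('n')(Add(-372, Mul(-1, 749))), Mul(-1, -3682895)) = Add(Add(2280, Mul(-2, Add(-372, Mul(-1, 749)))), Mul(-1, -3682895)) = Add(Add(2280, Mul(-2, Add(-372, -749))), 3682895) = Add(Add(2280, Mul(-2, -1121)), 3682895) = Add(Add(2280, 2242), 3682895) = Add(4522, 3682895) = 3687417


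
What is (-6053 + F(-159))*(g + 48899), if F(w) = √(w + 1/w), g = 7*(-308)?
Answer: -282935379 + 15581*I*√4019838/53 ≈ -2.8294e+8 + 5.8942e+5*I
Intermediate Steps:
g = -2156
(-6053 + F(-159))*(g + 48899) = (-6053 + √(-159 + 1/(-159)))*(-2156 + 48899) = (-6053 + √(-159 - 1/159))*46743 = (-6053 + √(-25282/159))*46743 = (-6053 + I*√4019838/159)*46743 = -282935379 + 15581*I*√4019838/53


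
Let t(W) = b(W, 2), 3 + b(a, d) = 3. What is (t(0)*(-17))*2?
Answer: 0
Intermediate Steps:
b(a, d) = 0 (b(a, d) = -3 + 3 = 0)
t(W) = 0
(t(0)*(-17))*2 = (0*(-17))*2 = 0*2 = 0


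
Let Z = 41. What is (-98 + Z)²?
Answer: 3249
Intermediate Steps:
(-98 + Z)² = (-98 + 41)² = (-57)² = 3249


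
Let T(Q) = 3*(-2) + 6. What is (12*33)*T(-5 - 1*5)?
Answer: 0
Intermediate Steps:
T(Q) = 0 (T(Q) = -6 + 6 = 0)
(12*33)*T(-5 - 1*5) = (12*33)*0 = 396*0 = 0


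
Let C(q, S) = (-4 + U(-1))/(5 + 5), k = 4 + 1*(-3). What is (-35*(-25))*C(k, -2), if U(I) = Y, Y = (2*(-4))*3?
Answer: -2450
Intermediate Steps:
Y = -24 (Y = -8*3 = -24)
U(I) = -24
k = 1 (k = 4 - 3 = 1)
C(q, S) = -14/5 (C(q, S) = (-4 - 24)/(5 + 5) = -28/10 = -28*1/10 = -14/5)
(-35*(-25))*C(k, -2) = -35*(-25)*(-14/5) = 875*(-14/5) = -2450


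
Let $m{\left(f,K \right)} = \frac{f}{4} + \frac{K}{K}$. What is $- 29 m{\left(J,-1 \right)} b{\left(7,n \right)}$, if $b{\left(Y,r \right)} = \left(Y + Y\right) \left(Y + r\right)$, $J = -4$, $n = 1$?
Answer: $0$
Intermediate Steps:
$b{\left(Y,r \right)} = 2 Y \left(Y + r\right)$
$m{\left(f,K \right)} = 1 + \frac{f}{4}$ ($m{\left(f,K \right)} = f \frac{1}{4} + 1 = \frac{f}{4} + 1 = 1 + \frac{f}{4}$)
$- 29 m{\left(J,-1 \right)} b{\left(7,n \right)} = - 29 \left(1 + \frac{1}{4} \left(-4\right)\right) 2 \cdot 7 \left(7 + 1\right) = - 29 \left(1 - 1\right) 2 \cdot 7 \cdot 8 = \left(-29\right) 0 \cdot 112 = 0 \cdot 112 = 0$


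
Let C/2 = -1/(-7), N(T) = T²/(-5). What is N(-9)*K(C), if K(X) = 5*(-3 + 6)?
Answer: -243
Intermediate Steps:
N(T) = -T²/5 (N(T) = T²*(-⅕) = -T²/5)
C = 2/7 (C = 2*(-1/(-7)) = 2*(-1*(-⅐)) = 2*(⅐) = 2/7 ≈ 0.28571)
K(X) = 15 (K(X) = 5*3 = 15)
N(-9)*K(C) = -⅕*(-9)²*15 = -⅕*81*15 = -81/5*15 = -243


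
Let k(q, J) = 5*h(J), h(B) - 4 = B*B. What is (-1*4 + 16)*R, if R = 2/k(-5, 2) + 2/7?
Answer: 141/35 ≈ 4.0286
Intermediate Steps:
h(B) = 4 + B**2 (h(B) = 4 + B*B = 4 + B**2)
k(q, J) = 20 + 5*J**2 (k(q, J) = 5*(4 + J**2) = 20 + 5*J**2)
R = 47/140 (R = 2/(20 + 5*2**2) + 2/7 = 2/(20 + 5*4) + 2*(1/7) = 2/(20 + 20) + 2/7 = 2/40 + 2/7 = 2*(1/40) + 2/7 = 1/20 + 2/7 = 47/140 ≈ 0.33571)
(-1*4 + 16)*R = (-1*4 + 16)*(47/140) = (-4 + 16)*(47/140) = 12*(47/140) = 141/35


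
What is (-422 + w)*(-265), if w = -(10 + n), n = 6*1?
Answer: 116070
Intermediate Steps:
n = 6
w = -16 (w = -(10 + 6) = -1*16 = -16)
(-422 + w)*(-265) = (-422 - 16)*(-265) = -438*(-265) = 116070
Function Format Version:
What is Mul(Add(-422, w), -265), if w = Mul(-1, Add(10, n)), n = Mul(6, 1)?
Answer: 116070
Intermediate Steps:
n = 6
w = -16 (w = Mul(-1, Add(10, 6)) = Mul(-1, 16) = -16)
Mul(Add(-422, w), -265) = Mul(Add(-422, -16), -265) = Mul(-438, -265) = 116070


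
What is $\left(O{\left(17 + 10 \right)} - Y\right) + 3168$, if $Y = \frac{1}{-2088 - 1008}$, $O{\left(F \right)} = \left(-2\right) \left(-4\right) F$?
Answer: $\frac{10476865}{3096} \approx 3384.0$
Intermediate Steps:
$O{\left(F \right)} = 8 F$
$Y = - \frac{1}{3096}$ ($Y = \frac{1}{-2088 - 1008} = \frac{1}{-3096} = - \frac{1}{3096} \approx -0.000323$)
$\left(O{\left(17 + 10 \right)} - Y\right) + 3168 = \left(8 \left(17 + 10\right) - - \frac{1}{3096}\right) + 3168 = \left(8 \cdot 27 + \frac{1}{3096}\right) + 3168 = \left(216 + \frac{1}{3096}\right) + 3168 = \frac{668737}{3096} + 3168 = \frac{10476865}{3096}$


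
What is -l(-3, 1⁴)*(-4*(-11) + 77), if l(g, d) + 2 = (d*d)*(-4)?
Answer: 726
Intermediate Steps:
l(g, d) = -2 - 4*d² (l(g, d) = -2 + (d*d)*(-4) = -2 + d²*(-4) = -2 - 4*d²)
-l(-3, 1⁴)*(-4*(-11) + 77) = -(-2 - 4*(1⁴)²)*(-4*(-11) + 77) = -(-2 - 4*1²)*(44 + 77) = -(-2 - 4*1)*121 = -(-2 - 4)*121 = -(-6)*121 = -1*(-726) = 726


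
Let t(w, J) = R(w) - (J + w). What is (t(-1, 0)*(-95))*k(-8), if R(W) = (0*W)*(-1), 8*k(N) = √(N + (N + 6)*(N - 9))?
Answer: -95*√26/8 ≈ -60.551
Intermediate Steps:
k(N) = √(N + (-9 + N)*(6 + N))/8 (k(N) = √(N + (N + 6)*(N - 9))/8 = √(N + (6 + N)*(-9 + N))/8 = √(N + (-9 + N)*(6 + N))/8)
R(W) = 0 (R(W) = 0*(-1) = 0)
t(w, J) = -J - w (t(w, J) = 0 - (J + w) = 0 + (-J - w) = -J - w)
(t(-1, 0)*(-95))*k(-8) = ((-1*0 - 1*(-1))*(-95))*(√(-54 + (-8)² - 2*(-8))/8) = ((0 + 1)*(-95))*(√(-54 + 64 + 16)/8) = (1*(-95))*(√26/8) = -95*√26/8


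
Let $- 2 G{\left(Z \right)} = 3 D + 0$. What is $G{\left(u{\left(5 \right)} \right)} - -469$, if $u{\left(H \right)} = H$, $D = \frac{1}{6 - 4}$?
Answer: $\frac{1873}{4} \approx 468.25$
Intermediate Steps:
$D = \frac{1}{2} \approx 0.5$
$G{\left(Z \right)} = - \frac{3}{4}$ ($G{\left(Z \right)} = - \frac{3 \cdot \frac{1}{2} + 0}{2} = - \frac{\frac{3}{2} + 0}{2} = \left(- \frac{1}{2}\right) \frac{3}{2} = - \frac{3}{4}$)
$G{\left(u{\left(5 \right)} \right)} - -469 = - \frac{3}{4} - -469 = - \frac{3}{4} + 469 = \frac{1873}{4}$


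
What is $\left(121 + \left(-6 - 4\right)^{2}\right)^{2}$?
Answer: $48841$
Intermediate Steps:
$\left(121 + \left(-6 - 4\right)^{2}\right)^{2} = \left(121 + \left(-10\right)^{2}\right)^{2} = \left(121 + 100\right)^{2} = 221^{2} = 48841$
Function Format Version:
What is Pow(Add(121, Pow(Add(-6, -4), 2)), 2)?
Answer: 48841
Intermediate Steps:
Pow(Add(121, Pow(Add(-6, -4), 2)), 2) = Pow(Add(121, Pow(-10, 2)), 2) = Pow(Add(121, 100), 2) = Pow(221, 2) = 48841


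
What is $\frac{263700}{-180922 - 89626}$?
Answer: $- \frac{65925}{67637} \approx -0.97469$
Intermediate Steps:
$\frac{263700}{-180922 - 89626} = \frac{263700}{-270548} = 263700 \left(- \frac{1}{270548}\right) = - \frac{65925}{67637}$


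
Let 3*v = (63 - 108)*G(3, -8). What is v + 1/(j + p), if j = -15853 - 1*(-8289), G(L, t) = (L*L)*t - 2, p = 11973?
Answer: 4893991/4409 ≈ 1110.0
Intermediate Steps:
G(L, t) = -2 + t*L**2 (G(L, t) = L**2*t - 2 = t*L**2 - 2 = -2 + t*L**2)
j = -7564 (j = -15853 + 8289 = -7564)
v = 1110 (v = ((63 - 108)*(-2 - 8*3**2))/3 = (-45*(-2 - 8*9))/3 = (-45*(-2 - 72))/3 = (-45*(-74))/3 = (1/3)*3330 = 1110)
v + 1/(j + p) = 1110 + 1/(-7564 + 11973) = 1110 + 1/4409 = 4893991/4409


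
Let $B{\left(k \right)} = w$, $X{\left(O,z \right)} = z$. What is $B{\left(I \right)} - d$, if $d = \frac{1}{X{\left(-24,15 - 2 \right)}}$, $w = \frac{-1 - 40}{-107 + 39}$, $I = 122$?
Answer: $\frac{465}{884} \approx 0.52602$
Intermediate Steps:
$w = \frac{41}{68}$ ($w = - \frac{41}{-68} = \left(-41\right) \left(- \frac{1}{68}\right) = \frac{41}{68} \approx 0.60294$)
$B{\left(k \right)} = \frac{41}{68}$
$d = \frac{1}{13}$ ($d = \frac{1}{15 - 2} = \frac{1}{13} \approx 0.076923$)
$B{\left(I \right)} - d = \frac{41}{68} - \frac{1}{13} = \frac{465}{884}$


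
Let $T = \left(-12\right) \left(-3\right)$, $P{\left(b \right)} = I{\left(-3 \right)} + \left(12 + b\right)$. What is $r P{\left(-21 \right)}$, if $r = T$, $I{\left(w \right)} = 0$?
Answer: $-324$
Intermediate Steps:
$P{\left(b \right)} = 12 + b$ ($P{\left(b \right)} = 0 + \left(12 + b\right) = 12 + b$)
$T = 36$
$r = 36$
$r P{\left(-21 \right)} = 36 \left(12 - 21\right) = 36 \left(-9\right) = -324$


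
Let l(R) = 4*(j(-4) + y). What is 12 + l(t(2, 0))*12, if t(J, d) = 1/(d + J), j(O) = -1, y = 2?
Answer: 60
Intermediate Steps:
t(J, d) = 1/(J + d)
l(R) = 4 (l(R) = 4*(-1 + 2) = 4*1 = 4)
12 + l(t(2, 0))*12 = 12 + 4*12 = 12 + 48 = 60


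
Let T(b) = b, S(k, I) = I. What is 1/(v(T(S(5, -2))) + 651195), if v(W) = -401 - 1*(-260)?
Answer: 1/651054 ≈ 1.5360e-6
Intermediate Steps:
v(W) = -141 (v(W) = -401 + 260 = -141)
1/(v(T(S(5, -2))) + 651195) = 1/(-141 + 651195) = 1/651054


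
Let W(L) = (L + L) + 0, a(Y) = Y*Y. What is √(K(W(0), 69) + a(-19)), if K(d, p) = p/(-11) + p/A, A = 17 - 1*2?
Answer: √1086965/55 ≈ 18.956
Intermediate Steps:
a(Y) = Y²
W(L) = 2*L (W(L) = 2*L + 0 = 2*L)
A = 15 (A = 17 - 2 = 15)
K(d, p) = -4*p/165 (K(d, p) = p/(-11) + p/15 = p*(-1/11) + p*(1/15) = -p/11 + p/15 = -4*p/165)
√(K(W(0), 69) + a(-19)) = √(-4/165*69 + (-19)²) = √(-92/55 + 361) = √(19763/55) = √1086965/55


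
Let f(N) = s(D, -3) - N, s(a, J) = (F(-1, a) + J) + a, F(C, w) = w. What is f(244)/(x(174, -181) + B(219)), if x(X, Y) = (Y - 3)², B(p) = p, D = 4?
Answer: -239/34075 ≈ -0.0070139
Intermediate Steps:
s(a, J) = J + 2*a (s(a, J) = (a + J) + a = (J + a) + a = J + 2*a)
f(N) = 5 - N (f(N) = (-3 + 2*4) - N = (-3 + 8) - N = 5 - N)
x(X, Y) = (-3 + Y)²
f(244)/(x(174, -181) + B(219)) = (5 - 1*244)/((-3 - 181)² + 219) = (5 - 244)/((-184)² + 219) = -239/(33856 + 219) = -239/34075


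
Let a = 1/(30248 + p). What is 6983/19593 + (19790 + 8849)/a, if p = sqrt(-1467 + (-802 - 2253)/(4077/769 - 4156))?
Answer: 16972876550879/19593 + 28639*I*sqrt(14938506540498458)/3191887 ≈ 8.6627e+8 + 1.0966e+6*I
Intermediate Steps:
p = I*sqrt(14938506540498458)/3191887 (p = sqrt(-1467 - 3055/(4077*(1/769) - 4156)) = sqrt(-1467 - 3055/(4077/769 - 4156)) = sqrt(-1467 - 3055/(-3191887/769)) = sqrt(-1467 - 3055*(-769/3191887)) = sqrt(-1467 + 2349295/3191887) = sqrt(-4680148934/3191887) = I*sqrt(14938506540498458)/3191887 ≈ 38.292*I)
a = 1/(30248 + I*sqrt(14938506540498458)/3191887) ≈ 3.306e-5 - 4.19e-8*I
6983/19593 + (19790 + 8849)/a = 6983/19593 + (19790 + 8849)/(48274098988/1460197286263491 - I*sqrt(14938506540498458)/2920394572526982) = 6983*(1/19593) + 28639/(48274098988/1460197286263491 - I*sqrt(14938506540498458)/2920394572526982) = 6983/19593 + 28639/(48274098988/1460197286263491 - I*sqrt(14938506540498458)/2920394572526982)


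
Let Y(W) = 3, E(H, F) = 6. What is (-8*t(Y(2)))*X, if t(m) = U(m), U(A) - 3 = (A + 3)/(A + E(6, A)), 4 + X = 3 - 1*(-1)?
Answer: 0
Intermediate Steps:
X = 0 (X = -4 + (3 - 1*(-1)) = -4 + (3 + 1) = -4 + 4 = 0)
U(A) = 3 + (3 + A)/(6 + A) (U(A) = 3 + (A + 3)/(A + 6) = 3 + (3 + A)/(6 + A))
t(m) = (21 + 4*m)/(6 + m)
(-8*t(Y(2)))*X = -8*(21 + 4*3)/(6 + 3)*0 = -8*(21 + 12)/9*0 = -8*33/9*0 = -8*11/3*0 = -88/3*0 = 0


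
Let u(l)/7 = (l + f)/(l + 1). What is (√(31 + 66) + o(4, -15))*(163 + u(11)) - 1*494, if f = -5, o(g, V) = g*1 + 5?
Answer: 2009/2 + 333*√97/2 ≈ 2644.3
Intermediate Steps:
o(g, V) = 5 + g (o(g, V) = g + 5 = 5 + g)
u(l) = 7*(-5 + l)/(1 + l) (u(l) = 7*((l - 5)/(l + 1)) = 7*((-5 + l)/(1 + l)) = 7*(-5 + l)/(1 + l))
(√(31 + 66) + o(4, -15))*(163 + u(11)) - 1*494 = (√(31 + 66) + (5 + 4))*(163 + 7*(-5 + 11)/(1 + 11)) - 1*494 = (√97 + 9)*(163 + 7*6/12) - 494 = (9 + √97)*(163 + 7*(1/12)*6) - 494 = (9 + √97)*(163 + 7/2) - 494 = (9 + √97)*(333/2) - 494 = (2997/2 + 333*√97/2) - 494 = 2009/2 + 333*√97/2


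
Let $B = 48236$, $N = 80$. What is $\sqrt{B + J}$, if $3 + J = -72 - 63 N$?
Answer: $\sqrt{43121} \approx 207.66$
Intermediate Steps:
$J = -5115$ ($J = -3 - 5112 = -5115$)
$\sqrt{B + J} = \sqrt{48236 - 5115} = \sqrt{43121}$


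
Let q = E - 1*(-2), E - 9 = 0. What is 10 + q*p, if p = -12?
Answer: -122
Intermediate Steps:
E = 9 (E = 9 + 0 = 9)
q = 11 (q = 9 - 1*(-2) = 9 + 2 = 11)
10 + q*p = 10 + 11*(-12) = 10 - 132 = -122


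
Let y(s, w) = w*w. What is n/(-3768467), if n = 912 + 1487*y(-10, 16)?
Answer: -381584/3768467 ≈ -0.10126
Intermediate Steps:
y(s, w) = w²
n = 381584 (n = 912 + 1487*16² = 912 + 1487*256 = 912 + 380672 = 381584)
n/(-3768467) = 381584/(-3768467) = 381584*(-1/3768467) = -381584/3768467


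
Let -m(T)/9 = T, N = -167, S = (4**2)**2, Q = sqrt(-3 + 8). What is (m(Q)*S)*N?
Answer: 384768*sqrt(5) ≈ 8.6037e+5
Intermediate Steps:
Q = sqrt(5) ≈ 2.2361
S = 256 (S = 16**2 = 256)
m(T) = -9*T
(m(Q)*S)*N = (-9*sqrt(5)*256)*(-167) = -2304*sqrt(5)*(-167) = 384768*sqrt(5)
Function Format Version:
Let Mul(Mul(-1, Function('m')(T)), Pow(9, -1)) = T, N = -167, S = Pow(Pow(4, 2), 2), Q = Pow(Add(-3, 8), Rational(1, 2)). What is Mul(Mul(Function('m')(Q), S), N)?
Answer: Mul(384768, Pow(5, Rational(1, 2))) ≈ 8.6037e+5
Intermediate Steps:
Q = Pow(5, Rational(1, 2)) ≈ 2.2361
S = 256 (S = Pow(16, 2) = 256)
Function('m')(T) = Mul(-9, T)
Mul(Mul(Function('m')(Q), S), N) = Mul(Mul(Mul(-9, Pow(5, Rational(1, 2))), 256), -167) = Mul(Mul(-2304, Pow(5, Rational(1, 2))), -167) = Mul(384768, Pow(5, Rational(1, 2)))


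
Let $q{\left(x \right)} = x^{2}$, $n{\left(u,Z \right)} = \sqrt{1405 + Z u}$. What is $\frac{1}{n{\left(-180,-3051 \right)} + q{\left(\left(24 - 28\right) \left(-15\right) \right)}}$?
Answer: $\frac{720}{2481883} - \frac{\sqrt{550585}}{12409415} \approx 0.00023031$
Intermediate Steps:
$\frac{1}{n{\left(-180,-3051 \right)} + q{\left(\left(24 - 28\right) \left(-15\right) \right)}} = \frac{1}{\sqrt{1405 - -549180} + \left(\left(24 - 28\right) \left(-15\right)\right)^{2}} = \frac{1}{\sqrt{1405 + 549180} + \left(\left(-4\right) \left(-15\right)\right)^{2}} = \frac{1}{\sqrt{550585} + 60^{2}} = \frac{1}{\sqrt{550585} + 3600} = \frac{1}{3600 + \sqrt{550585}}$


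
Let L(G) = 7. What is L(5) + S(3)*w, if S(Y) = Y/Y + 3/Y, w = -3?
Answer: 1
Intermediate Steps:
S(Y) = 1 + 3/Y
L(5) + S(3)*w = 7 + ((3 + 3)/3)*(-3) = 7 + ((⅓)*6)*(-3) = 7 + 2*(-3) = 7 - 6 = 1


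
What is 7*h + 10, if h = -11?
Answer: -67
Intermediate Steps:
7*h + 10 = 7*(-11) + 10 = -77 + 10 = -67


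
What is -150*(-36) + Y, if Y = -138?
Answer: 5262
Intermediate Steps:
-150*(-36) + Y = -150*(-36) - 138 = 5400 - 138 = 5262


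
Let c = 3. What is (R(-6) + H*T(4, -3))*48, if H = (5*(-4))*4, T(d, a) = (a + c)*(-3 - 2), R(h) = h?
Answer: -288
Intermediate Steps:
T(d, a) = -15 - 5*a (T(d, a) = (a + 3)*(-3 - 2) = (3 + a)*(-5) = -15 - 5*a)
H = -80 (H = -20*4 = -80)
(R(-6) + H*T(4, -3))*48 = (-6 - 80*(-15 - 5*(-3)))*48 = (-6 - 80*(-15 + 15))*48 = (-6 - 80*0)*48 = (-6 + 0)*48 = -6*48 = -288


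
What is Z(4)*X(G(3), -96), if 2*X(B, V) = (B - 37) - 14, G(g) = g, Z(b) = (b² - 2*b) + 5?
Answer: -312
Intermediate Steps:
Z(b) = 5 + b² - 2*b
X(B, V) = -51/2 + B/2 (X(B, V) = ((B - 37) - 14)/2 = ((-37 + B) - 14)/2 = (-51 + B)/2 = -51/2 + B/2)
Z(4)*X(G(3), -96) = (5 + 4² - 2*4)*(-51/2 + (½)*3) = (5 + 16 - 8)*(-51/2 + 3/2) = 13*(-24) = -312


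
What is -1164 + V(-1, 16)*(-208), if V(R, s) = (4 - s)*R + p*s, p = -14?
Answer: 42932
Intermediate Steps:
V(R, s) = -14*s + R*(4 - s) (V(R, s) = (4 - s)*R - 14*s = R*(4 - s) - 14*s = -14*s + R*(4 - s))
-1164 + V(-1, 16)*(-208) = -1164 + (-14*16 + 4*(-1) - 1*(-1)*16)*(-208) = -1164 + (-224 - 4 + 16)*(-208) = -1164 - 212*(-208) = -1164 + 44096 = 42932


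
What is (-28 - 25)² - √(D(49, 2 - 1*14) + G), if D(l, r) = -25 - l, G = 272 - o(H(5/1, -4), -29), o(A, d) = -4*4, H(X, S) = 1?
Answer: 2809 - √214 ≈ 2794.4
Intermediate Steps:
o(A, d) = -16
G = 288 (G = 272 - 1*(-16) = 272 + 16 = 288)
(-28 - 25)² - √(D(49, 2 - 1*14) + G) = (-28 - 25)² - √((-25 - 1*49) + 288) = (-53)² - √((-25 - 49) + 288) = 2809 - √(-74 + 288) = 2809 - √214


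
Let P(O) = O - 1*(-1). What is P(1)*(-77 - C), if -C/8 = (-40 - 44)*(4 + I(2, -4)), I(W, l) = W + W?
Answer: -10906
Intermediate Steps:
I(W, l) = 2*W
C = 5376 (C = -8*(-40 - 44)*(4 + 2*2) = -(-672)*(4 + 4) = -(-672)*8 = -8*(-672) = 5376)
P(O) = 1 + O (P(O) = O + 1 = 1 + O)
P(1)*(-77 - C) = (1 + 1)*(-77 - 1*5376) = 2*(-77 - 5376) = 2*(-5453) = -10906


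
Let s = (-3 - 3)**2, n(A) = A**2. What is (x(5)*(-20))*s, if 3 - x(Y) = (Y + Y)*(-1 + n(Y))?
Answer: 170640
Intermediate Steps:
x(Y) = 3 - 2*Y*(-1 + Y**2) (x(Y) = 3 - (Y + Y)*(-1 + Y**2) = 3 - 2*Y*(-1 + Y**2))
s = 36 (s = (-6)**2 = 36)
(x(5)*(-20))*s = ((3 - 2*5**3 + 2*5)*(-20))*36 = ((3 - 2*125 + 10)*(-20))*36 = ((3 - 250 + 10)*(-20))*36 = -237*(-20)*36 = 4740*36 = 170640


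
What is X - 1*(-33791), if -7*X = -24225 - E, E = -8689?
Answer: 252073/7 ≈ 36010.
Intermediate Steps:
X = 15536/7 (X = -(-24225 - 1*(-8689))/7 = -(-24225 + 8689)/7 = -⅐*(-15536) = 15536/7 ≈ 2219.4)
X - 1*(-33791) = 15536/7 - 1*(-33791) = 15536/7 + 33791 = 252073/7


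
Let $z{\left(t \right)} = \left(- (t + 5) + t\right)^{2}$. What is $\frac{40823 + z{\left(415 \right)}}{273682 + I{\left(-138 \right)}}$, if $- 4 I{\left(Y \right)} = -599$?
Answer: $\frac{54464}{365109} \approx 0.14917$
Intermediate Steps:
$I{\left(Y \right)} = \frac{599}{4}$ ($I{\left(Y \right)} = \left(- \frac{1}{4}\right) \left(-599\right) = \frac{599}{4}$)
$z{\left(t \right)} = 25$ ($z{\left(t \right)} = \left(- (5 + t) + t\right)^{2} = \left(\left(-5 - t\right) + t\right)^{2} = \left(-5\right)^{2} = 25$)
$\frac{40823 + z{\left(415 \right)}}{273682 + I{\left(-138 \right)}} = \frac{40823 + 25}{273682 + \frac{599}{4}} = \frac{40848}{\frac{1095327}{4}} = 40848 \cdot \frac{4}{1095327} = \frac{54464}{365109}$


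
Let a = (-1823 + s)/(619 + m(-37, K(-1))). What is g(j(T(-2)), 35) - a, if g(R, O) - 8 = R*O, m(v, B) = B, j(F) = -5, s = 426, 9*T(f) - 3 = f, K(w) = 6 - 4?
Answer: -102310/621 ≈ -164.75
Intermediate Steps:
K(w) = 2
T(f) = ⅓ + f/9
g(R, O) = 8 + O*R (g(R, O) = 8 + R*O = 8 + O*R)
a = -1397/621 (a = (-1823 + 426)/(619 + 2) = -1397/621 ≈ -2.2496)
g(j(T(-2)), 35) - a = (8 + 35*(-5)) - 1*(-1397/621) = (8 - 175) + 1397/621 = -167 + 1397/621 = -102310/621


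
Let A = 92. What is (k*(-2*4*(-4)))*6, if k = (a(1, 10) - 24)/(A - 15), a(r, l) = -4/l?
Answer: -23424/385 ≈ -60.842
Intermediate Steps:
k = -122/385 (k = (-4/10 - 24)/(92 - 15) = (-4*1/10 - 24)/77 = (-2/5 - 24)*(1/77) = -122/5*1/77 = -122/385 ≈ -0.31688)
(k*(-2*4*(-4)))*6 = -122*(-2*4)*(-4)/385*6 = -(-976)*(-4)/385*6 = -122/385*32*6 = -3904/385*6 = -23424/385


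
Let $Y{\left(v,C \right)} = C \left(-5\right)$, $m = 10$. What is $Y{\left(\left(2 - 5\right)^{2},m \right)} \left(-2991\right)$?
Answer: $149550$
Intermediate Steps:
$Y{\left(v,C \right)} = - 5 C$
$Y{\left(\left(2 - 5\right)^{2},m \right)} \left(-2991\right) = \left(-5\right) 10 \left(-2991\right) = \left(-50\right) \left(-2991\right) = 149550$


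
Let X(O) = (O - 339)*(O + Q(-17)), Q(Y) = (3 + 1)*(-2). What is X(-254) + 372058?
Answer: 527424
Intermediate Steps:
Q(Y) = -8 (Q(Y) = 4*(-2) = -8)
X(O) = (-339 + O)*(-8 + O) (X(O) = (O - 339)*(O - 8) = (-339 + O)*(-8 + O))
X(-254) + 372058 = (2712 + (-254)² - 347*(-254)) + 372058 = (2712 + 64516 + 88138) + 372058 = 155366 + 372058 = 527424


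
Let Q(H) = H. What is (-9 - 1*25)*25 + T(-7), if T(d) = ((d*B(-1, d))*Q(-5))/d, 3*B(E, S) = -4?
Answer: -2530/3 ≈ -843.33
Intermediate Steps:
B(E, S) = -4/3 (B(E, S) = (⅓)*(-4) = -4/3)
T(d) = 20/3 (T(d) = ((d*(-4/3))*(-5))/d = (-4*d/3*(-5))/d = (20*d/3)/d = 20/3)
(-9 - 1*25)*25 + T(-7) = (-9 - 1*25)*25 + 20/3 = (-9 - 25)*25 + 20/3 = -34*25 + 20/3 = -850 + 20/3 = -2530/3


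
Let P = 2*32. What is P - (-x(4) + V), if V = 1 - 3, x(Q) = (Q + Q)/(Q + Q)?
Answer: 67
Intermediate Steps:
P = 64
x(Q) = 1 (x(Q) = (2*Q)/((2*Q)) = (2*Q)*(1/(2*Q)) = 1)
V = -2
P - (-x(4) + V) = 64 - (-1*1 - 2) = 64 - (-1 - 2) = 64 - 1*(-3) = 64 + 3 = 67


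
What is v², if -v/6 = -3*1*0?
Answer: 0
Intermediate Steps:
v = 0 (v = -6*(-3*1)*0 = -(-18)*0 = -6*0 = 0)
v² = 0² = 0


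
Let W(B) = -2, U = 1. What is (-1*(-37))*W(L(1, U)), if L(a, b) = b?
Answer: -74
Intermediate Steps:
(-1*(-37))*W(L(1, U)) = -1*(-37)*(-2) = 37*(-2) = -74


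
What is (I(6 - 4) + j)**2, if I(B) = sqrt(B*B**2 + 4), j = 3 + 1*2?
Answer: 37 + 20*sqrt(3) ≈ 71.641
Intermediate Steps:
j = 5 (j = 3 + 2 = 5)
I(B) = sqrt(4 + B**3) (I(B) = sqrt(B**3 + 4) = sqrt(4 + B**3))
(I(6 - 4) + j)**2 = (sqrt(4 + (6 - 4)**3) + 5)**2 = (sqrt(4 + 2**3) + 5)**2 = (sqrt(4 + 8) + 5)**2 = (sqrt(12) + 5)**2 = (2*sqrt(3) + 5)**2 = (5 + 2*sqrt(3))**2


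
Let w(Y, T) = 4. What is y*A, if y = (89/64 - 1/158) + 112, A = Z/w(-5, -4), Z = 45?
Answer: 25797195/20224 ≈ 1275.6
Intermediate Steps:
A = 45/4 ≈ 11.250
y = 573271/5056 (y = (89*(1/64) - 1*1/158) + 112 = (89/64 - 1/158) + 112 = 6999/5056 + 112 = 573271/5056 ≈ 113.38)
y*A = (573271/5056)*(45/4) = 25797195/20224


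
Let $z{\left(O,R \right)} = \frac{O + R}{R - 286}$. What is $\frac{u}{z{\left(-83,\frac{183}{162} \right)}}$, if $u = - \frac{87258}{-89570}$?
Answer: $\frac{671144907}{197994485} \approx 3.3897$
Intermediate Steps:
$z{\left(O,R \right)} = \frac{O + R}{-286 + R}$
$u = \frac{43629}{44785}$ ($u = \left(-87258\right) \left(- \frac{1}{89570}\right) = \frac{43629}{44785} \approx 0.97419$)
$\frac{u}{z{\left(-83,\frac{183}{162} \right)}} = \frac{43629}{44785 \frac{-83 + \frac{183}{162}}{-286 + \frac{183}{162}}} = \frac{43629}{44785 \frac{-83 + 183 \cdot \frac{1}{162}}{-286 + 183 \cdot \frac{1}{162}}} = \frac{43629}{44785 \frac{-83 + \frac{61}{54}}{-286 + \frac{61}{54}}} = \frac{43629}{44785 \frac{1}{- \frac{15383}{54}} \left(- \frac{4421}{54}\right)} = \frac{43629}{44785 \left(\left(- \frac{54}{15383}\right) \left(- \frac{4421}{54}\right)\right)} = \frac{43629}{44785 \cdot \frac{4421}{15383}} = \frac{43629}{44785} \cdot \frac{15383}{4421} = \frac{671144907}{197994485}$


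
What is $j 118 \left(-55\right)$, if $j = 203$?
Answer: $-1317470$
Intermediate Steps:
$j 118 \left(-55\right) = 203 \cdot 118 \left(-55\right) = 23954 \left(-55\right) = -1317470$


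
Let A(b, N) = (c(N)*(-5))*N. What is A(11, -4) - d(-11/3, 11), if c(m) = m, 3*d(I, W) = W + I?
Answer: -742/9 ≈ -82.444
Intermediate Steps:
d(I, W) = I/3 + W/3 (d(I, W) = (W + I)/3 = (I + W)/3 = I/3 + W/3)
A(b, N) = -5*N**2 (A(b, N) = (N*(-5))*N = (-5*N)*N = -5*N**2)
A(11, -4) - d(-11/3, 11) = -5*(-4)**2 - ((-11/3)/3 + (1/3)*11) = -5*16 - ((-11*1/3)/3 + 11/3) = -80 - ((1/3)*(-11/3) + 11/3) = -80 - (-11/9 + 11/3) = -80 - 1*22/9 = -80 - 22/9 = -742/9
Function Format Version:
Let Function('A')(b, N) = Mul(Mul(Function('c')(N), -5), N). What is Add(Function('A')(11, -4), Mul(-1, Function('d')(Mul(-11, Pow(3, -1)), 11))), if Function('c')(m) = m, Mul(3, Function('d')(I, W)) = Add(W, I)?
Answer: Rational(-742, 9) ≈ -82.444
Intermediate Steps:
Function('d')(I, W) = Add(Mul(Rational(1, 3), I), Mul(Rational(1, 3), W)) (Function('d')(I, W) = Mul(Rational(1, 3), Add(W, I)) = Mul(Rational(1, 3), Add(I, W)) = Add(Mul(Rational(1, 3), I), Mul(Rational(1, 3), W)))
Function('A')(b, N) = Mul(-5, Pow(N, 2)) (Function('A')(b, N) = Mul(Mul(N, -5), N) = Mul(Mul(-5, N), N) = Mul(-5, Pow(N, 2)))
Add(Function('A')(11, -4), Mul(-1, Function('d')(Mul(-11, Pow(3, -1)), 11))) = Add(Mul(-5, Pow(-4, 2)), Mul(-1, Add(Mul(Rational(1, 3), Mul(-11, Pow(3, -1))), Mul(Rational(1, 3), 11)))) = Add(Mul(-5, 16), Mul(-1, Add(Mul(Rational(1, 3), Mul(-11, Rational(1, 3))), Rational(11, 3)))) = Add(-80, Mul(-1, Add(Mul(Rational(1, 3), Rational(-11, 3)), Rational(11, 3)))) = Add(-80, Mul(-1, Add(Rational(-11, 9), Rational(11, 3)))) = Add(-80, Mul(-1, Rational(22, 9))) = Add(-80, Rational(-22, 9)) = Rational(-742, 9)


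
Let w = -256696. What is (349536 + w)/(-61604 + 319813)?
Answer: 92840/258209 ≈ 0.35955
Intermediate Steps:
(349536 + w)/(-61604 + 319813) = (349536 - 256696)/(-61604 + 319813) = 92840/258209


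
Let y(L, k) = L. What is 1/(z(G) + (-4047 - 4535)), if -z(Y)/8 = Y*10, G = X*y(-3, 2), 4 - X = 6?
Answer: -1/9062 ≈ -0.00011035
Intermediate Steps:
X = -2 (X = 4 - 1*6 = 4 - 6 = -2)
G = 6 (G = -2*(-3) = 6)
z(Y) = -80*Y (z(Y) = -8*Y*10 = -80*Y)
1/(z(G) + (-4047 - 4535)) = 1/(-80*6 + (-4047 - 4535)) = 1/(-480 - 8582) = 1/(-9062) = -1/9062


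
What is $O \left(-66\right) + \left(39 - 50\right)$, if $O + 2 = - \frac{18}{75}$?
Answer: $\frac{3421}{25} \approx 136.84$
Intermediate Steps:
$O = - \frac{56}{25}$ ($O = -2 - \frac{18}{75} = -2 - \frac{6}{25} = - \frac{56}{25} \approx -2.24$)
$O \left(-66\right) + \left(39 - 50\right) = \left(- \frac{56}{25}\right) \left(-66\right) + \left(39 - 50\right) = \frac{3696}{25} + \left(39 - 50\right) = \frac{3696}{25} - 11 = \frac{3421}{25}$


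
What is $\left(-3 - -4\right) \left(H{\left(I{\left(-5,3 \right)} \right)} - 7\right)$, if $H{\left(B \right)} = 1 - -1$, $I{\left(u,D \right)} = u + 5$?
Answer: $-5$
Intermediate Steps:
$I{\left(u,D \right)} = 5 + u$
$H{\left(B \right)} = 2$ ($H{\left(B \right)} = 1 + 1 = 2$)
$\left(-3 - -4\right) \left(H{\left(I{\left(-5,3 \right)} \right)} - 7\right) = \left(-3 - -4\right) \left(2 - 7\right) = \left(-3 + 4\right) \left(2 - 7\right) = 1 \left(2 - 7\right) = 1 \left(-5\right) = -5$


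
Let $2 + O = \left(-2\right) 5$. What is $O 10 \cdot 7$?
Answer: $-840$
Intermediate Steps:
$O = -12$ ($O = -2 - 10 = -12$)
$O 10 \cdot 7 = \left(-12\right) 10 \cdot 7 = \left(-120\right) 7 = -840$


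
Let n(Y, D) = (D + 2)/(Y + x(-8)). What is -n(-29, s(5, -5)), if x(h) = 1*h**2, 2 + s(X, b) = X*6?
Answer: -6/7 ≈ -0.85714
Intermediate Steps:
s(X, b) = -2 + 6*X (s(X, b) = -2 + X*6 = -2 + 6*X)
x(h) = h**2
n(Y, D) = (2 + D)/(64 + Y) (n(Y, D) = (D + 2)/(Y + (-8)**2) = (2 + D)/(Y + 64) = (2 + D)/(64 + Y))
-n(-29, s(5, -5)) = -(2 + (-2 + 6*5))/(64 - 29) = -(2 + (-2 + 30))/35 = -(2 + 28)/35 = -30/35 = -1*6/7 = -6/7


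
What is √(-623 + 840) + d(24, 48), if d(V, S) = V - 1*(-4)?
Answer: 28 + √217 ≈ 42.731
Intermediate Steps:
d(V, S) = 4 + V (d(V, S) = V + 4 = 4 + V)
√(-623 + 840) + d(24, 48) = √(-623 + 840) + (4 + 24) = √217 + 28 = 28 + √217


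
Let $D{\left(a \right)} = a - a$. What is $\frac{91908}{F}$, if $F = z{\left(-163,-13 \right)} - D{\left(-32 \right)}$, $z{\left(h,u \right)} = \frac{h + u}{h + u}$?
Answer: $91908$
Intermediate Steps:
$D{\left(a \right)} = 0$
$z{\left(h,u \right)} = 1$
$F = 1$ ($F = 1 - 0 = 1 + 0 = 1$)
$\frac{91908}{F} = \frac{91908}{1} = 91908 \cdot 1 = 91908$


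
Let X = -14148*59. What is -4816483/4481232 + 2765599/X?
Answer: -195401943161/44531282736 ≈ -4.3880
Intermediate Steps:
X = -834732
-4816483/4481232 + 2765599/X = -4816483/4481232 + 2765599/(-834732) = -4816483*1/4481232 + 2765599*(-1/834732) = -688069/640176 - 2765599/834732 = -195401943161/44531282736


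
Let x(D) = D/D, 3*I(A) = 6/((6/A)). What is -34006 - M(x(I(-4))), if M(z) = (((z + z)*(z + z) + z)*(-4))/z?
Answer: -33986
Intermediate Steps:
I(A) = A/3 (I(A) = (6/((6/A)))/3 = (6*(A/6))/3 = A/3)
x(D) = 1
M(z) = (-16*z² - 4*z)/z (M(z) = (((2*z)*(2*z) + z)*(-4))/z = ((4*z² + z)*(-4))/z = ((z + 4*z²)*(-4))/z = (-16*z² - 4*z)/z)
-34006 - M(x(I(-4))) = -34006 - (-4 - 16*1) = -34006 - (-4 - 16) = -34006 - 1*(-20) = -34006 + 20 = -33986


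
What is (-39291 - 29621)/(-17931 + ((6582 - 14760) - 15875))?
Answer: 4307/2624 ≈ 1.6414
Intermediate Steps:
(-39291 - 29621)/(-17931 + ((6582 - 14760) - 15875)) = -68912/(-17931 + (-8178 - 15875)) = -68912/(-17931 - 24053) = -68912/(-41984) = -68912*(-1/41984) = 4307/2624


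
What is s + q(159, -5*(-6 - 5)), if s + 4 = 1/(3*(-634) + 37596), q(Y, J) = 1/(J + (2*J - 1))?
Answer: -11689703/2926908 ≈ -3.9939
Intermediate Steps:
q(Y, J) = 1/(-1 + 3*J) (q(Y, J) = 1/(J + (-1 + 2*J)) = 1/(-1 + 3*J))
s = -142775/35694 (s = -4 + 1/(3*(-634) + 37596) = -4 + 1/(-1902 + 37596) = -4 + 1/35694 = -142775/35694 ≈ -4.0000)
s + q(159, -5*(-6 - 5)) = -142775/35694 + 1/(-1 + 3*(-5*(-6 - 5))) = -142775/35694 + 1/(-1 + 3*(-5*(-11))) = -142775/35694 + 1/(-1 + 3*55) = -142775/35694 + 1/(-1 + 165) = -142775/35694 + 1/164 = -11689703/2926908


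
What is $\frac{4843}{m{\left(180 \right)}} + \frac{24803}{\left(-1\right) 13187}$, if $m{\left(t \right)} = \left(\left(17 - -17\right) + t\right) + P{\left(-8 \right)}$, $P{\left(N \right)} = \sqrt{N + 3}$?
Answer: $\frac{12531030971}{603977787} - \frac{4843 i \sqrt{5}}{45801} \approx 20.747 - 0.23644 i$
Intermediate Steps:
$P{\left(N \right)} = \sqrt{3 + N}$
$m{\left(t \right)} = 34 + t + i \sqrt{5}$ ($m{\left(t \right)} = \left(\left(17 - -17\right) + t\right) + \sqrt{3 - 8} = \left(\left(17 + 17\right) + t\right) + \sqrt{-5} = \left(34 + t\right) + i \sqrt{5} = 34 + t + i \sqrt{5}$)
$\frac{4843}{m{\left(180 \right)}} + \frac{24803}{\left(-1\right) 13187} = \frac{4843}{34 + 180 + i \sqrt{5}} + \frac{24803}{\left(-1\right) 13187} = \frac{4843}{214 + i \sqrt{5}} + \frac{24803}{-13187} = \frac{4843}{214 + i \sqrt{5}} + 24803 \left(- \frac{1}{13187}\right) = \frac{4843}{214 + i \sqrt{5}} - \frac{24803}{13187} = - \frac{24803}{13187} + \frac{4843}{214 + i \sqrt{5}}$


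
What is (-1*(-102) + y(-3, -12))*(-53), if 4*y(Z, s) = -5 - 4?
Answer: -21147/4 ≈ -5286.8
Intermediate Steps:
y(Z, s) = -9/4 (y(Z, s) = (-5 - 4)/4 = (¼)*(-9) = -9/4)
(-1*(-102) + y(-3, -12))*(-53) = (-1*(-102) - 9/4)*(-53) = (102 - 9/4)*(-53) = (399/4)*(-53) = -21147/4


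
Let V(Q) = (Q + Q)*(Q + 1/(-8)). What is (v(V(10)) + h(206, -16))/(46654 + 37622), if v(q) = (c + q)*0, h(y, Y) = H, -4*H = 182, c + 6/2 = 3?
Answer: -91/168552 ≈ -0.00053989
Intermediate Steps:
c = 0 (c = -3 + 3 = 0)
H = -91/2 (H = -1/4*182 = -91/2 ≈ -45.500)
h(y, Y) = -91/2
V(Q) = 2*Q*(-1/8 + Q) (V(Q) = (2*Q)*(Q - 1/8) = (2*Q)*(-1/8 + Q) = 2*Q*(-1/8 + Q))
v(q) = 0 (v(q) = (0 + q)*0 = q*0 = 0)
(v(V(10)) + h(206, -16))/(46654 + 37622) = (0 - 91/2)/(46654 + 37622) = -91/2/84276 = -91/2*1/84276 = -91/168552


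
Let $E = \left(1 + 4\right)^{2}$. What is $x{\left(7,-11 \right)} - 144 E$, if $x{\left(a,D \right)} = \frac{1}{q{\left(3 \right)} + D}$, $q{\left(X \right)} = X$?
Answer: $- \frac{28801}{8} \approx -3600.1$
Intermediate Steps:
$E = 25$ ($E = 5^{2} = 25$)
$x{\left(a,D \right)} = \frac{1}{3 + D}$
$x{\left(7,-11 \right)} - 144 E = \frac{1}{3 - 11} - 3600 = \frac{1}{-8} - 3600 = - \frac{1}{8} - 3600 = - \frac{28801}{8}$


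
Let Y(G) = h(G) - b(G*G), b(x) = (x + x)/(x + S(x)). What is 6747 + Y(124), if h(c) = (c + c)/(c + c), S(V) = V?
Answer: 6747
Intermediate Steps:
h(c) = 1 (h(c) = (2*c)/((2*c)) = (2*c)*(1/(2*c)) = 1)
b(x) = 1 (b(x) = (x + x)/(x + x) = (2*x)/((2*x)) = (2*x)*(1/(2*x)) = 1)
Y(G) = 0 (Y(G) = 1 - 1*1 = 1 - 1 = 0)
6747 + Y(124) = 6747 + 0 = 6747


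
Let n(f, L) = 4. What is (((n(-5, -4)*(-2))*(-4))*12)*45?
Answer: 17280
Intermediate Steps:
(((n(-5, -4)*(-2))*(-4))*12)*45 = (((4*(-2))*(-4))*12)*45 = (-8*(-4)*12)*45 = (32*12)*45 = 384*45 = 17280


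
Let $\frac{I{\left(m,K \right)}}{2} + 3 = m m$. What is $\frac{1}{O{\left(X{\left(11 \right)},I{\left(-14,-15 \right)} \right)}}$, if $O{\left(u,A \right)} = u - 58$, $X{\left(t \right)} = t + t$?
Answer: $- \frac{1}{36} \approx -0.027778$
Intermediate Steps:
$I{\left(m,K \right)} = -6 + 2 m^{2}$ ($I{\left(m,K \right)} = -6 + 2 m m = -6 + 2 m^{2}$)
$X{\left(t \right)} = 2 t$
$O{\left(u,A \right)} = -58 + u$ ($O{\left(u,A \right)} = u - 58 = -58 + u$)
$\frac{1}{O{\left(X{\left(11 \right)},I{\left(-14,-15 \right)} \right)}} = \frac{1}{-58 + 2 \cdot 11} = \frac{1}{-58 + 22} = \frac{1}{-36} = - \frac{1}{36}$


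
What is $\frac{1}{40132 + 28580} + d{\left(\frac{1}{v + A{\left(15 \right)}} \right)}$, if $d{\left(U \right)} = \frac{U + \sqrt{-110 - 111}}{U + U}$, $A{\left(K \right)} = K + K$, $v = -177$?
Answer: $\frac{34357}{68712} - \frac{147 i \sqrt{221}}{2} \approx 0.50001 - 1092.7 i$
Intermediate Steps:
$A{\left(K \right)} = 2 K$
$d{\left(U \right)} = \frac{U + i \sqrt{221}}{2 U}$ ($d{\left(U \right)} = \frac{U + \sqrt{-221}}{2 U} = \left(U + i \sqrt{221}\right) \frac{1}{2 U} = \frac{U + i \sqrt{221}}{2 U}$)
$\frac{1}{40132 + 28580} + d{\left(\frac{1}{v + A{\left(15 \right)}} \right)} = \frac{1}{40132 + 28580} + \frac{\frac{1}{-177 + 2 \cdot 15} + i \sqrt{221}}{2 \frac{1}{-177 + 2 \cdot 15}} = \frac{1}{68712} + \frac{\frac{1}{-177 + 30} + i \sqrt{221}}{2 \frac{1}{-177 + 30}} = \frac{1}{68712} + \frac{\frac{1}{-147} + i \sqrt{221}}{2 \frac{1}{-147}} = \frac{1}{68712} + \frac{- \frac{1}{147} + i \sqrt{221}}{2 \left(- \frac{1}{147}\right)} = \frac{1}{68712} + \frac{1}{2} \left(-147\right) \left(- \frac{1}{147} + i \sqrt{221}\right) = \frac{1}{68712} + \left(\frac{1}{2} - \frac{147 i \sqrt{221}}{2}\right) = \frac{34357}{68712} - \frac{147 i \sqrt{221}}{2}$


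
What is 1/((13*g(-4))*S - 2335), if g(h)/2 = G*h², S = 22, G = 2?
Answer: 1/15969 ≈ 6.2621e-5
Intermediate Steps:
g(h) = 4*h² (g(h) = 2*(2*h²) = 4*h²)
1/((13*g(-4))*S - 2335) = 1/((13*(4*(-4)²))*22 - 2335) = 1/((13*(4*16))*22 - 2335) = 1/((13*64)*22 - 2335) = 1/(832*22 - 2335) = 1/(18304 - 2335) = 1/15969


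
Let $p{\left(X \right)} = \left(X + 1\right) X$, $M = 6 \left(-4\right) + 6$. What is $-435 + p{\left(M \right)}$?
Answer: $-129$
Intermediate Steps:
$M = -18$ ($M = -24 + 6 = -18$)
$p{\left(X \right)} = X \left(1 + X\right)$ ($p{\left(X \right)} = \left(1 + X\right) X = X \left(1 + X\right)$)
$-435 + p{\left(M \right)} = -435 - 18 \left(1 - 18\right) = -435 - -306 = -435 + 306 = -129$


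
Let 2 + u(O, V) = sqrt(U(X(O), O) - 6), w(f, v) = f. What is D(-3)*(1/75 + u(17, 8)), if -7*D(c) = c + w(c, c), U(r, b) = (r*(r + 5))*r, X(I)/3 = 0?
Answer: -298/175 + 6*I*sqrt(6)/7 ≈ -1.7029 + 2.0996*I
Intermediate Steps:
X(I) = 0 (X(I) = 3*0 = 0)
U(r, b) = r**2*(5 + r) (U(r, b) = (r*(5 + r))*r = r**2*(5 + r))
u(O, V) = -2 + I*sqrt(6) (u(O, V) = -2 + sqrt(0**2*(5 + 0) - 6) = -2 + sqrt(0*5 - 6) = -2 + sqrt(0 - 6) = -2 + sqrt(-6) = -2 + I*sqrt(6))
D(c) = -2*c/7 (D(c) = -(c + c)/7 = -2*c/7)
D(-3)*(1/75 + u(17, 8)) = (-2/7*(-3))*(1/75 + (-2 + I*sqrt(6))) = 6*(1/75 + (-2 + I*sqrt(6)))/7 = 6*(-149/75 + I*sqrt(6))/7 = -298/175 + 6*I*sqrt(6)/7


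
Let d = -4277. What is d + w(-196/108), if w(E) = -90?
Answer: -4367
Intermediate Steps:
d + w(-196/108) = -4277 - 90 = -4367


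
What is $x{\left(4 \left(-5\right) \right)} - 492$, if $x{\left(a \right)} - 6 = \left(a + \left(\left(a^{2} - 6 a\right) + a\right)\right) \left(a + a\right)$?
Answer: $-19686$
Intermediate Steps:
$x{\left(a \right)} = 6 + 2 a \left(a^{2} - 4 a\right)$ ($x{\left(a \right)} = 6 + \left(a + \left(\left(a^{2} - 6 a\right) + a\right)\right) \left(a + a\right) = 6 + \left(a + \left(a^{2} - 5 a\right)\right) 2 a = 6 + \left(a^{2} - 4 a\right) 2 a = 6 + 2 a \left(a^{2} - 4 a\right)$)
$x{\left(4 \left(-5\right) \right)} - 492 = \left(6 - 8 \left(4 \left(-5\right)\right)^{2} + 2 \left(4 \left(-5\right)\right)^{3}\right) - 492 = \left(6 - 8 \left(-20\right)^{2} + 2 \left(-20\right)^{3}\right) - 492 = \left(6 - 3200 + 2 \left(-8000\right)\right) - 492 = \left(6 - 3200 - 16000\right) - 492 = -19194 - 492 = -19686$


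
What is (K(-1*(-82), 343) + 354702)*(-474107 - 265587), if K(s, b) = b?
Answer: -262624656230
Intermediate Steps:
(K(-1*(-82), 343) + 354702)*(-474107 - 265587) = (343 + 354702)*(-474107 - 265587) = 355045*(-739694) = -262624656230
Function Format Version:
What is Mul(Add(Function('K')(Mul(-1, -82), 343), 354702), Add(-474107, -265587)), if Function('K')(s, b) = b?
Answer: -262624656230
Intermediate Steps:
Mul(Add(Function('K')(Mul(-1, -82), 343), 354702), Add(-474107, -265587)) = Mul(Add(343, 354702), Add(-474107, -265587)) = Mul(355045, -739694) = -262624656230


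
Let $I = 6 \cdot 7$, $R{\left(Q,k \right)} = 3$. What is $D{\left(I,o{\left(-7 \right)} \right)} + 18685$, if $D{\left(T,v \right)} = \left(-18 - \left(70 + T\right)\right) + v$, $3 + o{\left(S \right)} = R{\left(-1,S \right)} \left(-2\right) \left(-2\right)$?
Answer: $18564$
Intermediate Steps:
$I = 42$
$o{\left(S \right)} = 9$ ($o{\left(S \right)} = -3 + 3 \left(-2\right) \left(-2\right) = -3 - -12 = -3 + 12 = 9$)
$D{\left(T,v \right)} = -88 + v - T$ ($D{\left(T,v \right)} = \left(-88 - T\right) + v = -88 + v - T$)
$D{\left(I,o{\left(-7 \right)} \right)} + 18685 = \left(-88 + 9 - 42\right) + 18685 = -121 + 18685 = 18564$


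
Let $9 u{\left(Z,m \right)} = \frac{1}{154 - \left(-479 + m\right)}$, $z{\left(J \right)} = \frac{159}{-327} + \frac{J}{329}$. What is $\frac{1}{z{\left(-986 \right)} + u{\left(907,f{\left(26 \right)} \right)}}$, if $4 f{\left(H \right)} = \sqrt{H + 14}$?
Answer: $- \frac{290750800851297549}{1012691868041832467} - \frac{11574101889 \sqrt{10}}{1012691868041832467} \approx -0.28711$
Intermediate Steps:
$z{\left(J \right)} = - \frac{53}{109} + \frac{J}{329}$ ($z{\left(J \right)} = 159 \left(- \frac{1}{327}\right) + J \frac{1}{329} = - \frac{53}{109} + \frac{J}{329}$)
$f{\left(H \right)} = \frac{\sqrt{14 + H}}{4}$ ($f{\left(H \right)} = \frac{\sqrt{H + 14}}{4} = \frac{\sqrt{14 + H}}{4}$)
$u{\left(Z,m \right)} = \frac{1}{9 \left(633 - m\right)}$ ($u{\left(Z,m \right)} = \frac{1}{9 \left(154 - \left(-479 + m\right)\right)} = \frac{1}{9 \left(633 - m\right)}$)
$\frac{1}{z{\left(-986 \right)} + u{\left(907,f{\left(26 \right)} \right)}} = \frac{1}{\left(- \frac{53}{109} + \frac{1}{329} \left(-986\right)\right) - \frac{1}{-5697 + 9 \frac{\sqrt{14 + 26}}{4}}} = \frac{1}{\left(- \frac{53}{109} - \frac{986}{329}\right) - \frac{1}{-5697 + 9 \frac{\sqrt{40}}{4}}} = \frac{1}{- \frac{124911}{35861} - \frac{1}{-5697 + 9 \frac{2 \sqrt{10}}{4}}} = \frac{1}{- \frac{124911}{35861} - \frac{1}{-5697 + 9 \frac{\sqrt{10}}{2}}} = \frac{1}{- \frac{124911}{35861} - \frac{1}{-5697 + \frac{9 \sqrt{10}}{2}}}$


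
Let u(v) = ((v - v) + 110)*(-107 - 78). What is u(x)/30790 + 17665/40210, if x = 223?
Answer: -5487363/24761318 ≈ -0.22161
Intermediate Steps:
u(v) = -20350 (u(v) = (0 + 110)*(-185) = 110*(-185) = -20350)
u(x)/30790 + 17665/40210 = -20350/30790 + 17665/40210 = -20350*1/30790 + 17665*(1/40210) = -2035/3079 + 3533/8042 = -5487363/24761318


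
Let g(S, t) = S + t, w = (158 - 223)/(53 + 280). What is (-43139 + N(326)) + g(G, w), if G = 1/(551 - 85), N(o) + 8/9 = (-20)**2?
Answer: -6632320435/155178 ≈ -42740.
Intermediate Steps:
N(o) = 3592/9 (N(o) = -8/9 + (-20)**2 = -8/9 + 400 = 3592/9)
G = 1/466 ≈ 0.0021459
w = -65/333 ≈ -0.19520
(-43139 + N(326)) + g(G, w) = (-43139 + 3592/9) + (1/466 - 65/333) = -384659/9 - 29957/155178 = -6632320435/155178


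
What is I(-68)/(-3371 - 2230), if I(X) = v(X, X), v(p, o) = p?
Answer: 68/5601 ≈ 0.012141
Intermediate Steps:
I(X) = X
I(-68)/(-3371 - 2230) = -68/(-3371 - 2230) = -68/(-5601) = -68*(-1/5601) = 68/5601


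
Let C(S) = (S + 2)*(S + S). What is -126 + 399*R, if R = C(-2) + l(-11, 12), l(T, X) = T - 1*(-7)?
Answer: -1722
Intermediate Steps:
l(T, X) = 7 + T (l(T, X) = T + 7 = 7 + T)
C(S) = 2*S*(2 + S) (C(S) = (2 + S)*(2*S) = 2*S*(2 + S))
R = -4 (R = 2*(-2)*(2 - 2) + (7 - 11) = 2*(-2)*0 - 4 = 0 - 4 = -4)
-126 + 399*R = -126 + 399*(-4) = -126 - 1596 = -1722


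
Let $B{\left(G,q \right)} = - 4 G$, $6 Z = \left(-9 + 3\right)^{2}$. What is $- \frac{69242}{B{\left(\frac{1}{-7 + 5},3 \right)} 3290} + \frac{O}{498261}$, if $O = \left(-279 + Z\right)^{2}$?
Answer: $- \frac{5668364557}{546426230} \approx -10.374$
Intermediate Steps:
$Z = 6$ ($Z = \frac{\left(-9 + 3\right)^{2}}{6} = \frac{\left(-6\right)^{2}}{6} = \frac{1}{6} \cdot 36 = 6$)
$O = 74529$ ($O = \left(-279 + 6\right)^{2} = \left(-273\right)^{2} = 74529$)
$- \frac{69242}{B{\left(\frac{1}{-7 + 5},3 \right)} 3290} + \frac{O}{498261} = - \frac{69242}{- \frac{4}{-7 + 5} \cdot 3290} + \frac{74529}{498261} = - \frac{69242}{- \frac{4}{-2} \cdot 3290} + 74529 \cdot \frac{1}{498261} = - \frac{69242}{\left(-4\right) \left(- \frac{1}{2}\right) 3290} + \frac{24843}{166087} = - \frac{69242}{2 \cdot 3290} + \frac{24843}{166087} = - \frac{69242}{6580} + \frac{24843}{166087} = \left(-69242\right) \frac{1}{6580} + \frac{24843}{166087} = - \frac{34621}{3290} + \frac{24843}{166087} = - \frac{5668364557}{546426230}$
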